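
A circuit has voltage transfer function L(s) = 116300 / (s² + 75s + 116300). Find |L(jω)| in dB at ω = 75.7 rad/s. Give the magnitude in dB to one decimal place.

|(j75.7)² + 75(j75.7) + 116300| = |1.1057e+05 + j5677.5| = 1.107e+05
|L(j75.7)| = 116300 / 1.107e+05 = 1.0504
20 log₁₀(1.0504) = 0.43 dB

0.4 dB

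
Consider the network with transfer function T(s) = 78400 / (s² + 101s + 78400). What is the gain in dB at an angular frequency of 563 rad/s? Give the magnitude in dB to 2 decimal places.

-9.91 dB

|(j563)² + 101(j563) + 78400| = |-2.3857e+05 + j56863| = 2.453e+05
|T(j563)| = 78400 / 2.453e+05 = 0.31967
20 log₁₀(0.31967) = -9.906 dB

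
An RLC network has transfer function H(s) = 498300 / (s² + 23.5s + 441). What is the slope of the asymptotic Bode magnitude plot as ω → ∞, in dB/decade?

With 0 zeros and 2 poles, the high-frequency asymptotic slope is 20 × (0 − 2) = -40 dB/decade.

-40 dB/decade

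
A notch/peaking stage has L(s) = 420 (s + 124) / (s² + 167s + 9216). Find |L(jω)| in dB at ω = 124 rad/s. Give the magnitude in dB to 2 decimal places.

|j124 + 124| = √(124² + 124²) = 175.4
|(j124)² + 167(j124) + 9216| = |-6160 + j20708| = 2.16e+04
|L(j124)| = 420 × 175.4 / 2.16e+04 = 3.4091
20 log₁₀(3.4091) = 10.653 dB

10.65 dB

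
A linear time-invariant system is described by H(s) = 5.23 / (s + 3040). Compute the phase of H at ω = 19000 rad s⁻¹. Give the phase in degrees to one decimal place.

∠(j19000 + 3040) = arctan(19000/3040) = 80.91°
∠H(j19000) = −80.91° = -80.91°

-80.9°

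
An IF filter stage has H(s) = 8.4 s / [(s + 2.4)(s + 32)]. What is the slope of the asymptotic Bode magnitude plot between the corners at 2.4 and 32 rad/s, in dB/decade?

In this band the factors already past their corner are: 1 differentiator zero, pole at 2.4; net slope = 0 dB/decade.

0 dB/decade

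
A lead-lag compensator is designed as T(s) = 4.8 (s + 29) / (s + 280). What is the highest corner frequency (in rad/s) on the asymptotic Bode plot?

Break frequencies occur at each pole and zero magnitude: 29 rad/s, 280 rad/s.
The highest is 280 rad/s.

280 rad/s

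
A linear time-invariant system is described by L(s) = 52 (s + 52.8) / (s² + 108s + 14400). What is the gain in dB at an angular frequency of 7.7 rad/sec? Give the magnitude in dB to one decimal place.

-14.3 dB

|j7.7 + 52.8| = √(7.7² + 52.8²) = 53.36
|(j7.7)² + 108(j7.7) + 14400| = |14341 + j831.6| = 1.436e+04
|L(j7.7)| = 52 × 53.36 / 1.436e+04 = 0.19316
20 log₁₀(0.19316) = -14.28 dB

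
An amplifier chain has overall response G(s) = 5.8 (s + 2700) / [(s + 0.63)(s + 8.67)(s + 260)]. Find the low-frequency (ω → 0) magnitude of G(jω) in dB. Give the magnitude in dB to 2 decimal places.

G(0) = 5.8 × 2700 / (0.63 × 8.67 × 260) = 11.027
20 log₁₀(11.027) = 20.849 dB

20.85 dB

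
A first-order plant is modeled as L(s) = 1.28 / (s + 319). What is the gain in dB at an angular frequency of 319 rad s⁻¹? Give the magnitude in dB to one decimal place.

-50.9 dB

|j319 + 319| = √(319² + 319²) = 451.1
|L(j319)| = 1.28 / 451.1 = 0.0028373
20 log₁₀(0.0028373) = -50.94 dB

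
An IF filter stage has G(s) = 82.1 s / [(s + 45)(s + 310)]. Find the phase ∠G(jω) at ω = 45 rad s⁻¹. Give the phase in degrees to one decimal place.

∠(j45) = 90.00°
∠(j45 + 45) = arctan(45/45) = 45.00°
∠(j45 + 310) = arctan(45/310) = 8.26°
∠G(j45) = 90.00° − (45.00° + 8.26°) = 36.74°

36.7 deg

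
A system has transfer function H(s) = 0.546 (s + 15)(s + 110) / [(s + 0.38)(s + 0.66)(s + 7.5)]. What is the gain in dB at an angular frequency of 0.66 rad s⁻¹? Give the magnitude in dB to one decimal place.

44.5 dB

|j0.66 + 15| = √(0.66² + 15²) = 15.01
|j0.66 + 110| = √(0.66² + 110²) = 110
|j0.66 + 0.38| = √(0.66² + 0.38²) = 0.7616
|j0.66 + 0.66| = √(0.66² + 0.66²) = 0.9334
|j0.66 + 7.5| = √(0.66² + 7.5²) = 7.529
|H(j0.66)| = 0.546 × 15.01 × 110 / (0.7616 × 0.9334 × 7.529) = 168.5
20 log₁₀(168.5) = 44.53 dB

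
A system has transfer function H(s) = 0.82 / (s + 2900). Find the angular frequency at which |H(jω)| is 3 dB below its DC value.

2900 rad s⁻¹

For a single-pole low-pass, the −3 dB point is at the pole: ω = 2900 rad s⁻¹.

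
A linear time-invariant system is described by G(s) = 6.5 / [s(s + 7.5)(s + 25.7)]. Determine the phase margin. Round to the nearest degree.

Gain crossover: |G(jω)| = 1 at ω ≈ 0.0337 rad s⁻¹.
∠G(j0.0337) = −90° − arctan(0.0337/7.5) − arctan(0.0337/25.7) ≈ -90.33°
PM = 180° + (-90.33°) = 89.67°

90°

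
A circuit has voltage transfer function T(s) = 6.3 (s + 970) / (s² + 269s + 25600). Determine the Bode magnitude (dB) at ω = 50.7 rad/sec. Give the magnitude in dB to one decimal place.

-12.8 dB

|j50.7 + 970| = √(50.7² + 970²) = 971.3
|(j50.7)² + 269(j50.7) + 25600| = |23030 + j13638| = 2.676e+04
|T(j50.7)| = 6.3 × 971.3 / 2.676e+04 = 0.22863
20 log₁₀(0.22863) = -12.82 dB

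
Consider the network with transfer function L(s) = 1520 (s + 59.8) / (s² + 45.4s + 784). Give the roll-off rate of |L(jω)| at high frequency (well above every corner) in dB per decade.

With 1 zero and 2 poles, the high-frequency asymptotic slope is 20 × (1 − 2) = -20 dB/decade.

-20 dB/decade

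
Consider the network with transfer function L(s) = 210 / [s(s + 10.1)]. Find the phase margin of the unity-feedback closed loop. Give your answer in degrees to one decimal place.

38.2 deg

Gain crossover: |L(jω)| = 1 at ω ≈ 12.8 rad s⁻¹.
∠L(j12.8) = −90° − arctan(12.8/10.1) ≈ -141.83°
PM = 180° + (-141.83°) = 38.17°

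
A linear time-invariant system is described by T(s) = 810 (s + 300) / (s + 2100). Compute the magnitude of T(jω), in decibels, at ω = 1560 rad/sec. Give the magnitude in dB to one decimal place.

53.8 dB

|j1560 + 300| = √(1560² + 300²) = 1589
|j1560 + 2100| = √(1560² + 2100²) = 2616
|T(j1560)| = 810 × 1589 / 2616 = 491.87
20 log₁₀(491.87) = 53.84 dB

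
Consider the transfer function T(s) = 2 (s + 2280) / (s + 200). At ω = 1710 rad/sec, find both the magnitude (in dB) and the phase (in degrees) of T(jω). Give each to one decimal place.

|j1710 + 2280| = √(1710² + 2280²) = 2850
|j1710 + 200| = √(1710² + 200²) = 1722
|T(j1710)| = 2 × 2850 / 1722 = 3.3108
20 log₁₀(3.3108) = 10.40 dB
∠(j1710 + 2280) = arctan(1710/2280) = 36.87°
∠(j1710 + 200) = arctan(1710/200) = 83.33°
∠T(j1710) = 36.87° − 83.33° = -46.46°

|T| = 10.4 dB, ∠T = -46.5°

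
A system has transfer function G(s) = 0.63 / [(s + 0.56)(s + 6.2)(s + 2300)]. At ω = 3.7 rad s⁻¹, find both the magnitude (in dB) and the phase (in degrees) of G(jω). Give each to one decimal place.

|j3.7 + 0.56| = √(3.7² + 0.56²) = 3.742
|j3.7 + 6.2| = √(3.7² + 6.2²) = 7.22
|j3.7 + 2300| = √(3.7² + 2300²) = 2300
|G(j3.7)| = 0.63 / (3.742 × 7.22 × 2300) = 1.0138e-05
20 log₁₀(1.0138e-05) = -99.88 dB
∠(j3.7 + 0.56) = arctan(3.7/0.56) = 81.39°
∠(j3.7 + 6.2) = arctan(3.7/6.2) = 30.83°
∠(j3.7 + 2300) = arctan(3.7/2300) = 0.09°
∠G(j3.7) = − (81.39° + 30.83° + 0.09°) = -112.31°

|G| = -99.9 dB, ∠G = -112.3°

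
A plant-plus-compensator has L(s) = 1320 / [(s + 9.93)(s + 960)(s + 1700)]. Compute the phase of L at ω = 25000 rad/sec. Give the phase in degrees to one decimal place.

-263.9 deg

∠(j25000 + 9.93) = arctan(25000/9.93) = 89.98°
∠(j25000 + 960) = arctan(25000/960) = 87.80°
∠(j25000 + 1700) = arctan(25000/1700) = 86.11°
∠L(j25000) = − (89.98° + 87.80° + 86.11°) = -263.89°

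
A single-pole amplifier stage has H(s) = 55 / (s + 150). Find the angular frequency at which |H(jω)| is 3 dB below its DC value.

For a single-pole low-pass, the −3 dB point is at the pole: ω = 150 rad/s.

150 rad/s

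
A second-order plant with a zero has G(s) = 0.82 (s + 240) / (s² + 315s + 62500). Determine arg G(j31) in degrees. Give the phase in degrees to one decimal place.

∠(j31 + 240) = arctan(31/240) = 7.36°
∠[(j31)² + 315(j31) + 62500] = ∠[61539 + j9765] = 9.02°
∠G(j31) = 7.36° − 9.02° = -1.66°

-1.7°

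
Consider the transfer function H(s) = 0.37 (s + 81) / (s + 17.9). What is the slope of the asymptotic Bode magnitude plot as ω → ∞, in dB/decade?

With 1 zero and 1 pole, the high-frequency asymptotic slope is 20 × (1 − 1) = 0 dB/decade.

0 dB/decade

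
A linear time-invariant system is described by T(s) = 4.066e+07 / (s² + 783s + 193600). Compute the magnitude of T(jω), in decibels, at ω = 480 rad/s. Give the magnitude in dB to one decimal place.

40.6 dB

|(j480)² + 783(j480) + 193600| = |-36800 + j3.7584e+05| = 3.776e+05
|T(j480)| = 4.066e+07 / 3.776e+05 = 107.67
20 log₁₀(107.67) = 40.64 dB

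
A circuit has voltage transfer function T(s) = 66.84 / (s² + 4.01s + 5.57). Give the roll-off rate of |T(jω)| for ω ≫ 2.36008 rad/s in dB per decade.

With 0 zeros and 2 poles, the high-frequency asymptotic slope is 20 × (0 − 2) = -40 dB/decade.

-40 dB/decade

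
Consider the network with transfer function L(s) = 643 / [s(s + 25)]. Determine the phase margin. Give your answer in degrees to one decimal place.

Gain crossover: |L(jω)| = 1 at ω ≈ 20.1 rad/s.
∠L(j20.1) = −90° − arctan(20.1/25) ≈ -128.74°
PM = 180° + (-128.74°) = 51.26°

51.3°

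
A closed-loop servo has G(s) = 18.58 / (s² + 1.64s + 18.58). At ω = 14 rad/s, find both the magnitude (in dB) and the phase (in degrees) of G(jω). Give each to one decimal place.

|G| = -19.7 dB, ∠G = -172.6°

|(j14)² + 1.64(j14) + 18.58| = |-177.42 + j22.96| = 178.9
|G(j14)| = 18.58 / 178.9 = 0.10386
20 log₁₀(0.10386) = -19.67 dB
∠[(j14)² + 1.64(j14) + 18.58] = ∠[-177.42 + j22.96] = 172.63°
∠G(j14) = −172.63° = -172.63°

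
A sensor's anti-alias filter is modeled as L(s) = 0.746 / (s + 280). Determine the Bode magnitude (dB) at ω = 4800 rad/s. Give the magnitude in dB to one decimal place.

-76.2 dB

|j4800 + 280| = √(4800² + 280²) = 4808
|L(j4800)| = 0.746 / 4808 = 0.00015515
20 log₁₀(0.00015515) = -76.18 dB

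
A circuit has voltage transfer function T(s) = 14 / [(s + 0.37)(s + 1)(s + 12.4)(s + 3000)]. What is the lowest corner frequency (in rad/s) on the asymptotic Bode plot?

Break frequencies occur at each pole and zero magnitude: 0.37 rad/s, 1 rad/s, 12.4 rad/s, 3000 rad/s.
The lowest is 0.37 rad/s.

0.37 rad/s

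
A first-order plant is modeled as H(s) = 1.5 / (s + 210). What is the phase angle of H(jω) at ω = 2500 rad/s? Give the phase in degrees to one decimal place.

-85.2 deg

∠(j2500 + 210) = arctan(2500/210) = 85.20°
∠H(j2500) = −85.20° = -85.20°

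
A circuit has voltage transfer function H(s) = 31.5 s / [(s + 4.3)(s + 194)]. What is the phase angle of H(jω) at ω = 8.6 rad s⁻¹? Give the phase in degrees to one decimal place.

24.0°

∠(j8.6) = 90.00°
∠(j8.6 + 4.3) = arctan(8.6/4.3) = 63.43°
∠(j8.6 + 194) = arctan(8.6/194) = 2.54°
∠H(j8.6) = 90.00° − (63.43° + 2.54°) = 24.03°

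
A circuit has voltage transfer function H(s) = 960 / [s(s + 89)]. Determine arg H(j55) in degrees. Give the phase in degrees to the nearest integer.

∠(j55 + 89) = arctan(55/89) = 31.72°
∠(j55) = 90.00°
∠H(j55) = − (31.72° + 90.00°) = -121.72°

-122°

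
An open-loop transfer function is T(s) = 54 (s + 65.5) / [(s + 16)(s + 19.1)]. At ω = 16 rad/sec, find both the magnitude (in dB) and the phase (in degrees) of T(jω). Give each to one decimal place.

|j16 + 65.5| = √(16² + 65.5²) = 67.43
|j16 + 16| = √(16² + 16²) = 22.63
|j16 + 19.1| = √(16² + 19.1²) = 24.92
|T(j16)| = 54 × 67.43 / (22.63 × 24.92) = 6.4581
20 log₁₀(6.4581) = 16.20 dB
∠(j16 + 65.5) = arctan(16/65.5) = 13.73°
∠(j16 + 16) = arctan(16/16) = 45.00°
∠(j16 + 19.1) = arctan(16/19.1) = 39.95°
∠T(j16) = 13.73° − (45.00° + 39.95°) = -71.23°

|T| = 16.2 dB, ∠T = -71.2°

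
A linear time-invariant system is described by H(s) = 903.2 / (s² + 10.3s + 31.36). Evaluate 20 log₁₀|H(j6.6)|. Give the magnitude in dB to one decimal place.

|(j6.6)² + 10.3(j6.6) + 31.36| = |-12.2 + j67.98| = 69.07
|H(j6.6)| = 903.2 / 69.07 = 13.077
20 log₁₀(13.077) = 22.33 dB

22.3 dB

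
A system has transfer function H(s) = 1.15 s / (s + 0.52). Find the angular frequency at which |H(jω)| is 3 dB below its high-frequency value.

0.52 rad/s

For a single-pole high-pass, the −3 dB point is at the pole: ω = 0.52 rad/s.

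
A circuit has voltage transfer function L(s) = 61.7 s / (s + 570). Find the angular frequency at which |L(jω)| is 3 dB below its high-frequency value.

570 rad/sec

For a single-pole high-pass, the −3 dB point is at the pole: ω = 570 rad/sec.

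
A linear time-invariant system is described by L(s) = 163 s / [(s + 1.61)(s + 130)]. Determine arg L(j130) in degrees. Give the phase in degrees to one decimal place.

∠(j130) = 90.00°
∠(j130 + 1.61) = arctan(130/1.61) = 89.29°
∠(j130 + 130) = arctan(130/130) = 45.00°
∠L(j130) = 90.00° − (89.29° + 45.00°) = -44.29°

-44.3°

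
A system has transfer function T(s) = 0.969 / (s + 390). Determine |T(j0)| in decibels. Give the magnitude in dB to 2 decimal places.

-52.09 dB

T(0) = 0.969 / 390 = 0.0024846
20 log₁₀(0.0024846) = -52.095 dB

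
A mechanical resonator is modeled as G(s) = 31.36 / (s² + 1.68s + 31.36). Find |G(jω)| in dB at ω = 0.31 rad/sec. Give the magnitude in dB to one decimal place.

|(j0.31)² + 1.68(j0.31) + 31.36| = |31.264 + j0.5208| = 31.27
|G(j0.31)| = 31.36 / 31.27 = 1.0029
20 log₁₀(1.0029) = 0.03 dB

0.0 dB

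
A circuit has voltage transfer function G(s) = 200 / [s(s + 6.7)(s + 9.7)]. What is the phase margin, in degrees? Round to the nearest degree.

52 deg

Gain crossover: |G(jω)| = 1 at ω ≈ 2.74 rad s⁻¹.
∠G(j2.74) = −90° − arctan(2.74/6.7) − arctan(2.74/9.7) ≈ -128.03°
PM = 180° + (-128.03°) = 51.97°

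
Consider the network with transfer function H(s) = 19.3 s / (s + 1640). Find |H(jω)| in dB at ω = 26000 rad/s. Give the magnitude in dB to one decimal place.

25.7 dB

|j26000| = 2.6e+04
|j26000 + 1640| = √(26000² + 1640²) = 2.605e+04
|H(j26000)| = 19.3 × 2.6e+04 / 2.605e+04 = 19.262
20 log₁₀(19.262) = 25.69 dB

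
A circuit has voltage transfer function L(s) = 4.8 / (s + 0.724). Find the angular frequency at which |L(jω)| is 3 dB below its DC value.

For a single-pole low-pass, the −3 dB point is at the pole: ω = 0.724 rad s⁻¹.

0.724 rad s⁻¹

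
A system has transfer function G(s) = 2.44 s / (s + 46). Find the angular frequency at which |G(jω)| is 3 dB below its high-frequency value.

For a single-pole high-pass, the −3 dB point is at the pole: ω = 46 rad/s.

46 rad/s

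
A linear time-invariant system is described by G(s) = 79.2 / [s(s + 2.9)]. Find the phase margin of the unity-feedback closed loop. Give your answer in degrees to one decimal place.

18.5°

Gain crossover: |G(jω)| = 1 at ω ≈ 8.67 rad/s.
∠G(j8.67) = −90° − arctan(8.67/2.9) ≈ -161.50°
PM = 180° + (-161.50°) = 18.50°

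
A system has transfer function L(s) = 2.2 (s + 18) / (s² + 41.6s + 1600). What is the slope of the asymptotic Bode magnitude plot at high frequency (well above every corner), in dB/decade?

With 1 zero and 2 poles, the high-frequency asymptotic slope is 20 × (1 − 2) = -20 dB/decade.

-20 dB/decade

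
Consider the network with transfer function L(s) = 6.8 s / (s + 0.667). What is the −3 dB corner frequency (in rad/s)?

For a single-pole high-pass, the −3 dB point is at the pole: ω = 0.667 rad/s.

0.667 rad/s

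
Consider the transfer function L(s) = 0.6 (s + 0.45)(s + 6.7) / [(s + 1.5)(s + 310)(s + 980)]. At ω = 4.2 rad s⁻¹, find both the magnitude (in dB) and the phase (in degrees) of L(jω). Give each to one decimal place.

|L| = -96.6 dB, ∠L = 44.6°

|j4.2 + 0.45| = √(4.2² + 0.45²) = 4.224
|j4.2 + 6.7| = √(4.2² + 6.7²) = 7.908
|j4.2 + 1.5| = √(4.2² + 1.5²) = 4.46
|j4.2 + 310| = √(4.2² + 310²) = 310
|j4.2 + 980| = √(4.2² + 980²) = 980
|L(j4.2)| = 0.6 × 4.224 × 7.908 / (4.46 × 310 × 980) = 1.479e-05
20 log₁₀(1.479e-05) = -96.60 dB
∠(j4.2 + 0.45) = arctan(4.2/0.45) = 83.88°
∠(j4.2 + 6.7) = arctan(4.2/6.7) = 32.08°
∠(j4.2 + 1.5) = arctan(4.2/1.5) = 70.35°
∠(j4.2 + 310) = arctan(4.2/310) = 0.78°
∠(j4.2 + 980) = arctan(4.2/980) = 0.25°
∠L(j4.2) = 83.88° + 32.08° − (70.35° + 0.78° + 0.25°) = 44.60°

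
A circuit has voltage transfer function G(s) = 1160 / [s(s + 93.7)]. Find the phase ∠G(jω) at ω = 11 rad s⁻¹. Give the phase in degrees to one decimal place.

∠(j11 + 93.7) = arctan(11/93.7) = 6.70°
∠(j11) = 90.00°
∠G(j11) = − (6.70° + 90.00°) = -96.70°

-96.7°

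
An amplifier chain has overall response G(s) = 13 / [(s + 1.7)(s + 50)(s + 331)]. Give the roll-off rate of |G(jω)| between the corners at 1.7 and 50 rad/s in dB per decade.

-20 dB/decade

In this band the factors already past their corner are: pole at 1.7; net slope = -20 dB/decade.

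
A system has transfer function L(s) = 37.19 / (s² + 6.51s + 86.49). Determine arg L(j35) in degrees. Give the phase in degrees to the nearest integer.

∠[(j35)² + 6.51(j35) + 86.49] = ∠[-1138.5 + j227.85] = 168.68°
∠L(j35) = −168.68° = -168.68°

-169 deg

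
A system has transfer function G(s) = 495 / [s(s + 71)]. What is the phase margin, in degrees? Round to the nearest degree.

84 deg

Gain crossover: |G(jω)| = 1 at ω ≈ 6.94 rad/s.
∠G(j6.94) = −90° − arctan(6.94/71) ≈ -95.58°
PM = 180° + (-95.58°) = 84.42°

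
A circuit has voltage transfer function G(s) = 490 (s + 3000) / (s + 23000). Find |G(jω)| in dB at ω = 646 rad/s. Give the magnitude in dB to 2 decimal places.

|j646 + 3000| = √(646² + 3000²) = 3069
|j646 + 23000| = √(646² + 23000²) = 2.301e+04
|G(j646)| = 490 × 3069 / 2.301e+04 = 65.352
20 log₁₀(65.352) = 36.305 dB

36.31 dB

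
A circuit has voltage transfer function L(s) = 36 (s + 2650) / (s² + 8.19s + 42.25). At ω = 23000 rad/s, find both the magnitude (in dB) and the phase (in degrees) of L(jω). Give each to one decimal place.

|L| = -56.1 dB, ∠L = -96.6 deg

|j23000 + 2650| = √(23000² + 2650²) = 2.315e+04
|(j23000)² + 8.19(j23000) + 42.25| = |-5.29e+08 + j1.8837e+05| = 5.29e+08
|L(j23000)| = 36 × 2.315e+04 / 5.29e+08 = 0.0015756
20 log₁₀(0.0015756) = -56.05 dB
∠(j23000 + 2650) = arctan(23000/2650) = 83.43°
∠[(j23000)² + 8.19(j23000) + 42.25] = ∠[-5.29e+08 + j1.8837e+05] = 179.98°
∠L(j23000) = 83.43° − 179.98° = -96.55°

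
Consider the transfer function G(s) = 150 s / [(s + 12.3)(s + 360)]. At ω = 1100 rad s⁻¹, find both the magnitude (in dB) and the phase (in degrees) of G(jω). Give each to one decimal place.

|G| = -17.7 dB, ∠G = -71.2°

|j1100| = 1100
|j1100 + 12.3| = √(1100² + 12.3²) = 1100
|j1100 + 360| = √(1100² + 360²) = 1157
|G(j1100)| = 150 × 1100 / (1100 × 1157) = 0.12959
20 log₁₀(0.12959) = -17.75 dB
∠(j1100) = 90.00°
∠(j1100 + 12.3) = arctan(1100/12.3) = 89.36°
∠(j1100 + 360) = arctan(1100/360) = 71.88°
∠G(j1100) = 90.00° − (89.36° + 71.88°) = -71.24°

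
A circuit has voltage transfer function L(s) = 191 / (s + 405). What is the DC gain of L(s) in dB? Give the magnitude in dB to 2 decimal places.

L(0) = 191 / 405 = 0.4716
20 log₁₀(0.4716) = -6.528 dB

-6.53 dB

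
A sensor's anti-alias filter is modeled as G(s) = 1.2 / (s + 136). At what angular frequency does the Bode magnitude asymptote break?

136 rad/s

The single real pole at s = −136 gives a corner at ω = 136 rad/s.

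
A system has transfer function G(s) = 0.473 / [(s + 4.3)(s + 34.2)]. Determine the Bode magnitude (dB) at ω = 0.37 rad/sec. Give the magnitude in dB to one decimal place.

-49.9 dB

|j0.37 + 4.3| = √(0.37² + 4.3²) = 4.316
|j0.37 + 34.2| = √(0.37² + 34.2²) = 34.2
|G(j0.37)| = 0.473 / (4.316 × 34.2) = 0.0032043
20 log₁₀(0.0032043) = -49.89 dB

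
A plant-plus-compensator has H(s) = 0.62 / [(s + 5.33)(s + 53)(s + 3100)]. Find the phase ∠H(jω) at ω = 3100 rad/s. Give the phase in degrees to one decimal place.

-223.9 deg

∠(j3100 + 5.33) = arctan(3100/5.33) = 89.90°
∠(j3100 + 53) = arctan(3100/53) = 89.02°
∠(j3100 + 3100) = arctan(3100/3100) = 45.00°
∠H(j3100) = − (89.90° + 89.02° + 45.00°) = -223.92°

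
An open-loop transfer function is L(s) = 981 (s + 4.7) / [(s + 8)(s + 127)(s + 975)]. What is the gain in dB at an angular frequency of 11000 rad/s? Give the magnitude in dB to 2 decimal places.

-101.86 dB

|j11000 + 4.7| = √(11000² + 4.7²) = 1.1e+04
|j11000 + 8| = √(11000² + 8²) = 1.1e+04
|j11000 + 127| = √(11000² + 127²) = 1.1e+04
|j11000 + 975| = √(11000² + 975²) = 1.104e+04
|L(j11000)| = 981 × 1.1e+04 / (1.1e+04 × 1.1e+04 × 1.104e+04) = 8.0752e-06
20 log₁₀(8.0752e-06) = -101.857 dB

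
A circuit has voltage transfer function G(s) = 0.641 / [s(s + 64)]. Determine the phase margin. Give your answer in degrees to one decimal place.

90.0°

Gain crossover: |G(jω)| = 1 at ω ≈ 0.01 rad s⁻¹.
∠G(j0.01) = −90° − arctan(0.01/64) ≈ -90.01°
PM = 180° + (-90.01°) = 89.99°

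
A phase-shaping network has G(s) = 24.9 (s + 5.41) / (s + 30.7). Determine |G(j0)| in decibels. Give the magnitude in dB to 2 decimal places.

G(0) = 24.9 × 5.41 / 30.7 = 4.3879
20 log₁₀(4.3879) = 12.845 dB

12.85 dB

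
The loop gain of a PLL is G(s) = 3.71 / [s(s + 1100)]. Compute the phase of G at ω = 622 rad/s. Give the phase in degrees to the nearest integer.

-119°

∠(j622 + 1100) = arctan(622/1100) = 29.49°
∠(j622) = 90.00°
∠G(j622) = − (29.49° + 90.00°) = -119.49°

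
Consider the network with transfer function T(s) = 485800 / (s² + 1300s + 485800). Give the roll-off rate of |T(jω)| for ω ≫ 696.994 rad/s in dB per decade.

-40 dB/decade

With 0 zeros and 2 poles, the high-frequency asymptotic slope is 20 × (0 − 2) = -40 dB/decade.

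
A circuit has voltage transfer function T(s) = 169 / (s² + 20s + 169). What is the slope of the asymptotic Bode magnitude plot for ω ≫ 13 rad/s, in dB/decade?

-40 dB/decade

With 0 zeros and 2 poles, the high-frequency asymptotic slope is 20 × (0 − 2) = -40 dB/decade.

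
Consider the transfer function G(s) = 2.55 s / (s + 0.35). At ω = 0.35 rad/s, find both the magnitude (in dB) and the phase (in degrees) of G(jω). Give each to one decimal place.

|j0.35| = 0.35
|j0.35 + 0.35| = √(0.35² + 0.35²) = 0.495
|G(j0.35)| = 2.55 × 0.35 / 0.495 = 1.8031
20 log₁₀(1.8031) = 5.12 dB
∠(j0.35) = 90.00°
∠(j0.35 + 0.35) = arctan(0.35/0.35) = 45.00°
∠G(j0.35) = 90.00° − 45.00° = 45.00°

|G| = 5.1 dB, ∠G = 45.0 deg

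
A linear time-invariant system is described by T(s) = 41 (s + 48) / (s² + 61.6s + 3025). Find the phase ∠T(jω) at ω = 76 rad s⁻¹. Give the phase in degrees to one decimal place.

-62.7°

∠(j76 + 48) = arctan(76/48) = 57.72°
∠[(j76)² + 61.6(j76) + 3025] = ∠[-2751 + j4681.6] = 120.44°
∠T(j76) = 57.72° − 120.44° = -62.71°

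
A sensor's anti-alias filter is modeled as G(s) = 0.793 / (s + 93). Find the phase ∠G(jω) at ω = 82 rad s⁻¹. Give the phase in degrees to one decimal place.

∠(j82 + 93) = arctan(82/93) = 41.40°
∠G(j82) = −41.40° = -41.40°

-41.4 deg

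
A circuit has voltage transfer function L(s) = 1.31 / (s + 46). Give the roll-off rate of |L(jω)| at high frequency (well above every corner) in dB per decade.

With 0 zeros and 1 pole, the high-frequency asymptotic slope is 20 × (0 − 1) = -20 dB/decade.

-20 dB/decade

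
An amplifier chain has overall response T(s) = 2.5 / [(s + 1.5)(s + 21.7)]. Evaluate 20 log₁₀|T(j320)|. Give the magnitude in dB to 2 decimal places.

|j320 + 1.5| = √(320² + 1.5²) = 320
|j320 + 21.7| = √(320² + 21.7²) = 320.7
|T(j320)| = 2.5 / (320 × 320.7) = 2.4358e-05
20 log₁₀(2.4358e-05) = -92.267 dB

-92.27 dB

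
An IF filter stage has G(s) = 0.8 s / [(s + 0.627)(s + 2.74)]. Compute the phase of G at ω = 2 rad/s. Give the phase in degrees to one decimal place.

-18.7°

∠(j2) = 90.00°
∠(j2 + 0.627) = arctan(2/0.627) = 72.59°
∠(j2 + 2.74) = arctan(2/2.74) = 36.13°
∠G(j2) = 90.00° − (72.59° + 36.13°) = -18.72°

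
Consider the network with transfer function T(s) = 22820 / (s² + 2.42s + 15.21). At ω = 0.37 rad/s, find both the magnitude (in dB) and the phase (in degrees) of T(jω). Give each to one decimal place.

|T| = 63.6 dB, ∠T = -3.4°

|(j0.37)² + 2.42(j0.37) + 15.21| = |15.073 + j0.8954| = 15.1
|T(j0.37)| = 22820 / 15.1 = 1511.3
20 log₁₀(1511.3) = 63.59 dB
∠[(j0.37)² + 2.42(j0.37) + 15.21] = ∠[15.073 + j0.8954] = 3.40°
∠T(j0.37) = −3.40° = -3.40°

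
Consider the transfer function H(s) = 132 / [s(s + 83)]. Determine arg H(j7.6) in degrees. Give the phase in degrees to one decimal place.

-95.2°

∠(j7.6 + 83) = arctan(7.6/83) = 5.23°
∠(j7.6) = 90.00°
∠H(j7.6) = − (5.23° + 90.00°) = -95.23°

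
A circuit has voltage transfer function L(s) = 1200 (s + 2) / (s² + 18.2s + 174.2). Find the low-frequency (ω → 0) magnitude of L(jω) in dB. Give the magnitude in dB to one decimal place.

L(0) = 1200 × 2 / 174.2 = 13.777
20 log₁₀(13.777) = 22.78 dB

22.8 dB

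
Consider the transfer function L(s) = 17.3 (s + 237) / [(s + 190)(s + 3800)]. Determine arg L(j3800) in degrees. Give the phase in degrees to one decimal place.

∠(j3800 + 237) = arctan(3800/237) = 86.43°
∠(j3800 + 190) = arctan(3800/190) = 87.14°
∠(j3800 + 3800) = arctan(3800/3800) = 45.00°
∠L(j3800) = 86.43° − (87.14° + 45.00°) = -45.71°

-45.7 deg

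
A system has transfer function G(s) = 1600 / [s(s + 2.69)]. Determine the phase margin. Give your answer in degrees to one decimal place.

Gain crossover: |G(jω)| = 1 at ω ≈ 40 rad s⁻¹.
∠G(j40) = −90° − arctan(40/2.69) ≈ -176.15°
PM = 180° + (-176.15°) = 3.85°

3.9°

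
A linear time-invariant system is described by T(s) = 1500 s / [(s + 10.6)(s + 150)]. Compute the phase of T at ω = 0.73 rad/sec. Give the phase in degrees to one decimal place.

85.8°

∠(j0.73) = 90.00°
∠(j0.73 + 10.6) = arctan(0.73/10.6) = 3.94°
∠(j0.73 + 150) = arctan(0.73/150) = 0.28°
∠T(j0.73) = 90.00° − (3.94° + 0.28°) = 85.78°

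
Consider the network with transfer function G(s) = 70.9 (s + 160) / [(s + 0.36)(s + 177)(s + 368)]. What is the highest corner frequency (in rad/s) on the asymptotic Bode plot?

368 rad/s

Break frequencies occur at each pole and zero magnitude: 0.36 rad/s, 160 rad/s, 177 rad/s, 368 rad/s.
The highest is 368 rad/s.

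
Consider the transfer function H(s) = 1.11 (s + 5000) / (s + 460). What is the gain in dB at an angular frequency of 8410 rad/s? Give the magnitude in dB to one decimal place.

|j8410 + 5000| = √(8410² + 5000²) = 9784
|j8410 + 460| = √(8410² + 460²) = 8423
|H(j8410)| = 1.11 × 9784 / 8423 = 1.2894
20 log₁₀(1.2894) = 2.21 dB

2.2 dB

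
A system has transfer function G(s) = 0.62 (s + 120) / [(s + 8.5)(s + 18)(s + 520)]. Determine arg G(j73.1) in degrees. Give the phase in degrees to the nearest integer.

∠(j73.1 + 120) = arctan(73.1/120) = 31.35°
∠(j73.1 + 8.5) = arctan(73.1/8.5) = 83.37°
∠(j73.1 + 18) = arctan(73.1/18) = 76.17°
∠(j73.1 + 520) = arctan(73.1/520) = 8.00°
∠G(j73.1) = 31.35° − (83.37° + 76.17° + 8.00°) = -136.19°

-136°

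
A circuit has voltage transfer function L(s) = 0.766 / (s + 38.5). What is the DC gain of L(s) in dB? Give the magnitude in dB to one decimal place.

-34.0 dB

L(0) = 0.766 / 38.5 = 0.019896
20 log₁₀(0.019896) = -34.02 dB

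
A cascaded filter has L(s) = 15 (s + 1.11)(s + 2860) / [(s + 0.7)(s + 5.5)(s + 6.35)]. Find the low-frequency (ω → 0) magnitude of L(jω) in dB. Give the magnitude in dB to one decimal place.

L(0) = 15 × 1.11 × 2860 / (0.7 × 5.5 × 6.35) = 1947.8
20 log₁₀(1947.8) = 65.79 dB

65.8 dB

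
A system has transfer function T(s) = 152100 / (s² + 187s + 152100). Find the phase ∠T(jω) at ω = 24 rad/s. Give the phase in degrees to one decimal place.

-1.7°

∠[(j24)² + 187(j24) + 152100] = ∠[1.5152e+05 + j4488] = 1.70°
∠T(j24) = −1.70° = -1.70°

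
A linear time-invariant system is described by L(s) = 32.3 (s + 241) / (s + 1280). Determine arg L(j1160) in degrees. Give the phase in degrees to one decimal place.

∠(j1160 + 241) = arctan(1160/241) = 78.26°
∠(j1160 + 1280) = arctan(1160/1280) = 42.18°
∠L(j1160) = 78.26° − 42.18° = 36.08°

36.1°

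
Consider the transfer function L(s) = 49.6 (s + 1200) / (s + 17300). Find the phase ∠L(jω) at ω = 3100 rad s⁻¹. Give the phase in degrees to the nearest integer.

59°

∠(j3100 + 1200) = arctan(3100/1200) = 68.84°
∠(j3100 + 17300) = arctan(3100/17300) = 10.16°
∠L(j3100) = 68.84° − 10.16° = 58.68°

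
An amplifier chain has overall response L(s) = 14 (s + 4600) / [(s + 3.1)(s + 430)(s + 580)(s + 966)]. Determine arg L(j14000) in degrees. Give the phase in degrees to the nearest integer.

∠(j14000 + 4600) = arctan(14000/4600) = 71.81°
∠(j14000 + 3.1) = arctan(14000/3.1) = 89.99°
∠(j14000 + 430) = arctan(14000/430) = 88.24°
∠(j14000 + 580) = arctan(14000/580) = 87.63°
∠(j14000 + 966) = arctan(14000/966) = 86.05°
∠L(j14000) = 71.81° − (89.99° + 88.24° + 87.63° + 86.05°) = -280.10°

-280°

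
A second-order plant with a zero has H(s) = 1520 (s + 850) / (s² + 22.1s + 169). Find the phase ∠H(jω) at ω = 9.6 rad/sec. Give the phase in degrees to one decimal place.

∠(j9.6 + 850) = arctan(9.6/850) = 0.65°
∠[(j9.6)² + 22.1(j9.6) + 169] = ∠[76.84 + j212.16] = 70.09°
∠H(j9.6) = 0.65° − 70.09° = -69.44°

-69.4 deg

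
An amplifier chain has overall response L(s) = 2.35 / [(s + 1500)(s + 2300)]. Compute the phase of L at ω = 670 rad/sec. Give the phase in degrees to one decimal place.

∠(j670 + 1500) = arctan(670/1500) = 24.07°
∠(j670 + 2300) = arctan(670/2300) = 16.24°
∠L(j670) = − (24.07° + 16.24°) = -40.31°

-40.3°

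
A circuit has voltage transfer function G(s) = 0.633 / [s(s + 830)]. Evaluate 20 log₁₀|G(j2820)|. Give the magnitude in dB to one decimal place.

-142.3 dB

|j2820 + 830| = √(2820² + 830²) = 2940
|j2820| = 2820
|G(j2820)| = 0.633 / (2940 × 2820) = 7.636e-08
20 log₁₀(7.636e-08) = -142.34 dB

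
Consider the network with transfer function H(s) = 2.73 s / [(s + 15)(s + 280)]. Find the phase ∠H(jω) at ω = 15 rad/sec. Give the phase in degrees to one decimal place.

41.9°

∠(j15) = 90.00°
∠(j15 + 15) = arctan(15/15) = 45.00°
∠(j15 + 280) = arctan(15/280) = 3.07°
∠H(j15) = 90.00° − (45.00° + 3.07°) = 41.93°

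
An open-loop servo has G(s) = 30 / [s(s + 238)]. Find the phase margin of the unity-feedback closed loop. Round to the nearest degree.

90 deg

Gain crossover: |G(jω)| = 1 at ω ≈ 0.126 rad/s.
∠G(j0.126) = −90° − arctan(0.126/238) ≈ -90.03°
PM = 180° + (-90.03°) = 89.97°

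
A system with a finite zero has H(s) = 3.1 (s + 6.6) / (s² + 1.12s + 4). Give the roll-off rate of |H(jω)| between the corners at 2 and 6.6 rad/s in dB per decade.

In this band the factors already past their corner are: complex pole pair at ωₙ ≈ 2; net slope = -40 dB/decade.

-40 dB/decade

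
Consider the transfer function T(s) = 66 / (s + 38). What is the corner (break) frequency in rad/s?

The single real pole at s = −38 gives a corner at ω = 38 rad/s.

38 rad/s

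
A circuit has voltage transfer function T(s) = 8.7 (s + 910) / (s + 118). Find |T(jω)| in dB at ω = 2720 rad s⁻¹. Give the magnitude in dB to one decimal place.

|j2720 + 910| = √(2720² + 910²) = 2868
|j2720 + 118| = √(2720² + 118²) = 2723
|T(j2720)| = 8.7 × 2868 / 2723 = 9.1654
20 log₁₀(9.1654) = 19.24 dB

19.2 dB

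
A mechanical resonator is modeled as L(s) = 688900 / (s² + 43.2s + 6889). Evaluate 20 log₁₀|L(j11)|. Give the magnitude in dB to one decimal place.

|(j11)² + 43.2(j11) + 6889| = |6768 + j475.2| = 6785
|L(j11)| = 688900 / 6785 = 101.54
20 log₁₀(101.54) = 40.13 dB

40.1 dB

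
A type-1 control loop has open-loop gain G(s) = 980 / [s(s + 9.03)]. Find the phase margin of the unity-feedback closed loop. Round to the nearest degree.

16°

Gain crossover: |G(jω)| = 1 at ω ≈ 30.7 rad/s.
∠G(j30.7) = −90° − arctan(30.7/9.03) ≈ -163.59°
PM = 180° + (-163.59°) = 16.41°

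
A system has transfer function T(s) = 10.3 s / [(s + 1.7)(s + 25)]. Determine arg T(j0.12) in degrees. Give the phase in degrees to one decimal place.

∠(j0.12) = 90.00°
∠(j0.12 + 1.7) = arctan(0.12/1.7) = 4.04°
∠(j0.12 + 25) = arctan(0.12/25) = 0.28°
∠T(j0.12) = 90.00° − (4.04° + 0.28°) = 85.69°

85.7°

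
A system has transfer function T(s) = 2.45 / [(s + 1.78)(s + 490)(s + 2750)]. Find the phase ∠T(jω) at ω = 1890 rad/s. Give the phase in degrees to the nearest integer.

∠(j1890 + 1.78) = arctan(1890/1.78) = 89.95°
∠(j1890 + 490) = arctan(1890/490) = 75.47°
∠(j1890 + 2750) = arctan(1890/2750) = 34.50°
∠T(j1890) = − (89.95° + 75.47° + 34.50°) = -199.91°

-200°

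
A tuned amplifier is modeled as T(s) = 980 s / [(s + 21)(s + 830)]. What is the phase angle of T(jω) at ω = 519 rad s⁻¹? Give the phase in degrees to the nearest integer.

∠(j519) = 90.00°
∠(j519 + 21) = arctan(519/21) = 87.68°
∠(j519 + 830) = arctan(519/830) = 32.02°
∠T(j519) = 90.00° − (87.68° + 32.02°) = -29.70°

-30°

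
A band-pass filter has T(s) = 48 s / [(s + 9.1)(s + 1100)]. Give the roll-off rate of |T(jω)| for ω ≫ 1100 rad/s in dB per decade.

-20 dB/decade

With 1 zero and 2 poles, the high-frequency asymptotic slope is 20 × (1 − 2) = -20 dB/decade.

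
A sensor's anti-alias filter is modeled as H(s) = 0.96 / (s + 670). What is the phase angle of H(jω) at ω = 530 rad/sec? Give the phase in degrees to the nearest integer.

∠(j530 + 670) = arctan(530/670) = 38.35°
∠H(j530) = −38.35° = -38.35°

-38°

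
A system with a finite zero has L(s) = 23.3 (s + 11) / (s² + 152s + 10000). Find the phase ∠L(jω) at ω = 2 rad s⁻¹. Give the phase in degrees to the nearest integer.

9 deg

∠(j2 + 11) = arctan(2/11) = 10.30°
∠[(j2)² + 152(j2) + 10000] = ∠[9996 + j304] = 1.74°
∠L(j2) = 10.30° − 1.74° = 8.56°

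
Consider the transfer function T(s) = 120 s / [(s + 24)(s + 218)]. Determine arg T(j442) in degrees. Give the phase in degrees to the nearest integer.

∠(j442) = 90.00°
∠(j442 + 24) = arctan(442/24) = 86.89°
∠(j442 + 218) = arctan(442/218) = 63.75°
∠T(j442) = 90.00° − (86.89° + 63.75°) = -60.64°

-61°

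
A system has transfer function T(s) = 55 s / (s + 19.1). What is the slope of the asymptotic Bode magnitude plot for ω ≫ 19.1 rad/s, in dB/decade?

With 1 zero and 1 pole, the high-frequency asymptotic slope is 20 × (1 − 1) = 0 dB/decade.

0 dB/decade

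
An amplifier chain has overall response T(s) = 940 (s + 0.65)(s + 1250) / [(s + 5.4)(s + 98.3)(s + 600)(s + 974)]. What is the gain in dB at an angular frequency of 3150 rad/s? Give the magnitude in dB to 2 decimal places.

|j3150 + 0.65| = √(3150² + 0.65²) = 3150
|j3150 + 1250| = √(3150² + 1250²) = 3389
|j3150 + 5.4| = √(3150² + 5.4²) = 3150
|j3150 + 98.3| = √(3150² + 98.3²) = 3152
|j3150 + 600| = √(3150² + 600²) = 3207
|j3150 + 974| = √(3150² + 974²) = 3297
|T(j3150)| = 940 × 3150 × 3389 / (3150 × 3152 × 3207 × 3297) = 9.5606e-05
20 log₁₀(9.5606e-05) = -80.390 dB

-80.39 dB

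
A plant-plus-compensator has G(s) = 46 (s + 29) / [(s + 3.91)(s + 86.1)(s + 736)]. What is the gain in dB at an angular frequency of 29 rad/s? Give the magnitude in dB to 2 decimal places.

|j29 + 29| = √(29² + 29²) = 41.01
|j29 + 3.91| = √(29² + 3.91²) = 29.26
|j29 + 86.1| = √(29² + 86.1²) = 90.85
|j29 + 736| = √(29² + 736²) = 736.6
|G(j29)| = 46 × 41.01 / (29.26 × 90.85 × 736.6) = 0.0009634
20 log₁₀(0.0009634) = -60.324 dB

-60.32 dB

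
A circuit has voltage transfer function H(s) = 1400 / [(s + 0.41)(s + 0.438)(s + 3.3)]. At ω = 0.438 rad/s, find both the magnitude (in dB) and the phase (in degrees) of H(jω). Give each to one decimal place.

|H| = 61.1 dB, ∠H = -99.5°

|j0.438 + 0.41| = √(0.438² + 0.41²) = 0.6
|j0.438 + 0.438| = √(0.438² + 0.438²) = 0.6194
|j0.438 + 3.3| = √(0.438² + 3.3²) = 3.329
|H(j0.438)| = 1400 / (0.6 × 0.6194 × 3.329) = 1131.7
20 log₁₀(1131.7) = 61.07 dB
∠(j0.438 + 0.41) = arctan(0.438/0.41) = 46.89°
∠(j0.438 + 0.438) = arctan(0.438/0.438) = 45.00°
∠(j0.438 + 3.3) = arctan(0.438/3.3) = 7.56°
∠H(j0.438) = − (46.89° + 45.00° + 7.56°) = -99.45°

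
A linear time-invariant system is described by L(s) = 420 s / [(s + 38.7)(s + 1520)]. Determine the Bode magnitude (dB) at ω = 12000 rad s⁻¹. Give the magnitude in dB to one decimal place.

|j12000| = 1.2e+04
|j12000 + 38.7| = √(12000² + 38.7²) = 1.2e+04
|j12000 + 1520| = √(12000² + 1520²) = 1.21e+04
|L(j12000)| = 420 × 1.2e+04 / (1.2e+04 × 1.21e+04) = 0.034722
20 log₁₀(0.034722) = -29.19 dB

-29.2 dB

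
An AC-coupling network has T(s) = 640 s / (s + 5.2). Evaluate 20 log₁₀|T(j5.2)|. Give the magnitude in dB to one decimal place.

|j5.2| = 5.2
|j5.2 + 5.2| = √(5.2² + 5.2²) = 7.354
|T(j5.2)| = 640 × 5.2 / 7.354 = 452.55
20 log₁₀(452.55) = 53.11 dB

53.1 dB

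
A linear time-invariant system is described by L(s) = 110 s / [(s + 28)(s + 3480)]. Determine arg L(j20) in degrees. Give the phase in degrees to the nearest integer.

54°

∠(j20) = 90.00°
∠(j20 + 28) = arctan(20/28) = 35.54°
∠(j20 + 3480) = arctan(20/3480) = 0.33°
∠L(j20) = 90.00° − (35.54° + 0.33°) = 54.13°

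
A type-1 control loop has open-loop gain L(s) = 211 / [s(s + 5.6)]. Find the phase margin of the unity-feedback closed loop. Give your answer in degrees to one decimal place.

21.8°

Gain crossover: |L(jω)| = 1 at ω ≈ 14 rad s⁻¹.
∠L(j14) = −90° − arctan(14/5.6) ≈ -158.19°
PM = 180° + (-158.19°) = 21.81°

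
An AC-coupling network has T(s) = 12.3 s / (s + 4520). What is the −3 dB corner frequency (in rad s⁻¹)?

For a single-pole high-pass, the −3 dB point is at the pole: ω = 4520 rad s⁻¹.

4520 rad s⁻¹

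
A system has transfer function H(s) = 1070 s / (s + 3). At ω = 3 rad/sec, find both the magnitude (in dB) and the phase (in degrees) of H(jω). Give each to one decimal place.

|j3| = 3
|j3 + 3| = √(3² + 3²) = 4.243
|H(j3)| = 1070 × 3 / 4.243 = 756.6
20 log₁₀(756.6) = 57.58 dB
∠(j3) = 90.00°
∠(j3 + 3) = arctan(3/3) = 45.00°
∠H(j3) = 90.00° − 45.00° = 45.00°

|H| = 57.6 dB, ∠H = 45.0°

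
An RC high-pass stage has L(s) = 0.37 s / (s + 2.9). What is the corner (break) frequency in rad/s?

2.9 rad/s

The single real pole at s = −2.9 gives a corner at ω = 2.9 rad/s.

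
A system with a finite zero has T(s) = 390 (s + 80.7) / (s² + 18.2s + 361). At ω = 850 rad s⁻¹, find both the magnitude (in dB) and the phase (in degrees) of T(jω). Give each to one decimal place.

|T| = -6.7 dB, ∠T = -94.2 deg

|j850 + 80.7| = √(850² + 80.7²) = 853.8
|(j850)² + 18.2(j850) + 361| = |-7.2214e+05 + j15470| = 7.223e+05
|T(j850)| = 390 × 853.8 / 7.223e+05 = 0.46101
20 log₁₀(0.46101) = -6.73 dB
∠(j850 + 80.7) = arctan(850/80.7) = 84.58°
∠[(j850)² + 18.2(j850) + 361] = ∠[-7.2214e+05 + j15470] = 178.77°
∠T(j850) = 84.58° − 178.77° = -94.20°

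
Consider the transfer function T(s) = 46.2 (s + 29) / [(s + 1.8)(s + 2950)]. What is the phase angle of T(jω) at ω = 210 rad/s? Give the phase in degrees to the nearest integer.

∠(j210 + 29) = arctan(210/29) = 82.14°
∠(j210 + 1.8) = arctan(210/1.8) = 89.51°
∠(j210 + 2950) = arctan(210/2950) = 4.07°
∠T(j210) = 82.14° − (89.51° + 4.07°) = -11.44°

-11°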